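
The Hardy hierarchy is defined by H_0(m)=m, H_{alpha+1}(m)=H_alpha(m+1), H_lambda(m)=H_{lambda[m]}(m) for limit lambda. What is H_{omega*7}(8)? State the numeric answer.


H_{omega*7}(8):
For the Hardy hierarchy, H_{omega*k}(n) = 2^k * n.
2^7 = 128.
128 * 8 = 1024

1024


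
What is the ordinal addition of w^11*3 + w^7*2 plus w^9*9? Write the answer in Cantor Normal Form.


Ordinal addition (w^11*3 + w^7*2) + w^9*9:
alpha's leading term has exponent 11 > beta's exponent 9, so it survives.
alpha's tail term has exponent 7 < beta's exponent 9, so it is absorbed by beta.
In ordinal addition, any term followed by a strictly larger-exponent term is absorbed.
Result = w^11*3 + w^9*9

w^11*3 + w^9*9


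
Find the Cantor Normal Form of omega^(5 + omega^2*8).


omega^(5 + omega^2*8):
In ordinal addition a term is absorbed by a following term of strictly larger exponent: 0 < 2, so 5 + omega^2*8 = omega^2*8.
omega raised to a CNF ordinal is a single CNF term: Result = omega^(omega^2*8)

omega^(omega^2*8)


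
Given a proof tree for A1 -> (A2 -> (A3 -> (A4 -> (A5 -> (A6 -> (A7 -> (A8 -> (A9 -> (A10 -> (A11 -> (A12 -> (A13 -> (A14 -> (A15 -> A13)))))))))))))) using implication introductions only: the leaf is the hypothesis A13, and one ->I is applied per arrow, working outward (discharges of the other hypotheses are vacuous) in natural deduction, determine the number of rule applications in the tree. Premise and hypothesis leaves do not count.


The formula has 15 arrows (->); its innermost consequent A13 is one of the antecedents,
so the proof starts from the hypothesis leaf A13 (not a rule application) and closes one arrow per ->I.
Building A1 -> (A2 -> (A3 -> (A4 -> (A5 -> (A6 -> (A7 -> (A8 -> (A9 -> (A10 -> (A11 -> (A12 -> (A13 -> (A14 -> (A15 -> A13)))))))))))))) therefore takes 15 nested implication introductions.
Total inference nodes = 15

15


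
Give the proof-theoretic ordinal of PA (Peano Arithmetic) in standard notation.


The proof-theoretic ordinal of PA (Peano Arithmetic) is a standard result in ordinal analysis.
This ordinal is the supremum of order types of primitive recursive well-orderings
that the theory can prove to be well-ordered.
For PA (Peano Arithmetic), the proof-theoretic ordinal is epsilon_0.

epsilon_0


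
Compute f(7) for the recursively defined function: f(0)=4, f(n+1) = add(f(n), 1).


f(0) = 4
f(1) = add(f(0), 1) = add(4, 1) = 5
f(2) = add(f(1), 1) = add(5, 1) = 6
f(3) = add(f(2), 1) = add(6, 1) = 7
f(4) = add(f(3), 1) = add(7, 1) = 8
f(5) = add(f(4), 1) = add(8, 1) = 9
f(6) = add(f(5), 1) = add(9, 1) = 10
f(7) = add(f(6), 1) = add(10, 1) = 11


11


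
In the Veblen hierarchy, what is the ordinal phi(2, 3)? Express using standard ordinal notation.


phi(2, 3):
phi(2, beta) = zeta_beta (the beta-th zeta number, fixed point of epsilon).
phi(2, 3) = zeta_3

zeta_3


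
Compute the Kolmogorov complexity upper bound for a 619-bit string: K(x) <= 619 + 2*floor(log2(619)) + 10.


floor(log2(619)) = 9
2 * 9 = 18
K(x) <= 619 + 18 + 10 = 647

647


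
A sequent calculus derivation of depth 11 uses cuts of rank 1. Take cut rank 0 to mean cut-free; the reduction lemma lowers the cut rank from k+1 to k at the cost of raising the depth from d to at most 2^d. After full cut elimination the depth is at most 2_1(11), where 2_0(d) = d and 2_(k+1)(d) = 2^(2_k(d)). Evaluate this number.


Each rank reduction sends depth d to at most 2^d; cut rank r needs r reductions.
2_0(11) = 11
2_1(11) = 2^11 = 2048
Cut-free depth bound = 2048

2048


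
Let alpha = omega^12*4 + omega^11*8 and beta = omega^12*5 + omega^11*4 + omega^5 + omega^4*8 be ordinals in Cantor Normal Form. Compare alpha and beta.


Compare term by term from highest exponent:
alpha = omega^12*4 + omega^11*8
beta = omega^12*5 + omega^11*4 + omega^5 + omega^4*8
Term 1: alpha has omega^12*4, beta has omega^12*5
Term 2: alpha has omega^11*8, beta has omega^11*4
Term 3: alpha has omega^0*0, beta has omega^5*1
Term 4: alpha has omega^0*0, beta has omega^4*8
Result: alpha < beta

alpha < beta


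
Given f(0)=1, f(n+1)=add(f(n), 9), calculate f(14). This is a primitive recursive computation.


f(0) = 1
f(1) = add(f(0), 9) = add(1, 9) = 10
f(2) = add(f(1), 9) = add(10, 9) = 19
f(3) = add(f(2), 9) = add(19, 9) = 28
f(4) = add(f(3), 9) = add(28, 9) = 37
f(5) = add(f(4), 9) = add(37, 9) = 46
f(6) = add(f(5), 9) = add(46, 9) = 55
f(7) = add(f(6), 9) = add(55, 9) = 64
f(8) = add(f(7), 9) = add(64, 9) = 73
f(9) = add(f(8), 9) = add(73, 9) = 82
f(10) = add(f(9), 9) = add(82, 9) = 91
f(11) = add(f(10), 9) = add(91, 9) = 100
f(12) = add(f(11), 9) = add(100, 9) = 109
f(13) = add(f(12), 9) = add(109, 9) = 118
f(14) = add(f(13), 9) = add(118, 9) = 127


127


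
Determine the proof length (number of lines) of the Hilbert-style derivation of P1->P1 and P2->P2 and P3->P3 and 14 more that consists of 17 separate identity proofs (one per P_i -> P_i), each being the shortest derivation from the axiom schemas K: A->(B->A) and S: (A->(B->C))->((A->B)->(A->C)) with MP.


The shortest proof of A->A from K and S in the Hilbert calculus has exactly 5 lines:
(1) K instance A->((A->A)->A), (2) S instance, (3) MP on 1,2, (4) K instance A->(A->A), (5) MP on 3,4.
For 17 independent identities: 17 * 5 = 85 lines total.

85


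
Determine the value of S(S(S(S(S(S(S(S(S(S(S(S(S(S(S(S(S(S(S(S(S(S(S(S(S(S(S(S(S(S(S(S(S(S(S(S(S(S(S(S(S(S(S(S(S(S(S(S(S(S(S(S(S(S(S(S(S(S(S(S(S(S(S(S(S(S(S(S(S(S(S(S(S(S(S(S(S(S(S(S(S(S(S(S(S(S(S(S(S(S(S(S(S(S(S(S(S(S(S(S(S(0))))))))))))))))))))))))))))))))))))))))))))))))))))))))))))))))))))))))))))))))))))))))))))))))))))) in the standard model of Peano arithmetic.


Counting successors applied to 0:
101 applications of S to 0 = 101

101


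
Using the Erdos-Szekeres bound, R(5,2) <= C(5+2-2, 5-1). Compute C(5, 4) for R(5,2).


R(5,2) <= C(5+2-2, 5-1) = C(5, 4)
C(5, 4) = 5! / (4! * 1!)
= 5

5


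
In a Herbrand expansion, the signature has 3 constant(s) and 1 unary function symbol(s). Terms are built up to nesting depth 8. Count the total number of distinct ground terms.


Herbrand terms by depth:
Depth 0: 3 constants
Depth 1: 3 new terms (running total: 6)
Depth 2: 3 new terms (running total: 9)
Depth 3: 3 new terms (running total: 12)
Depth 4: 3 new terms (running total: 15)
Depth 5: 3 new terms (running total: 18)
Depth 6: 3 new terms (running total: 21)
Depth 7: 3 new terms (running total: 24)
Depth 8: 3 new terms (running total: 27)
Total distinct ground terms = 27

27


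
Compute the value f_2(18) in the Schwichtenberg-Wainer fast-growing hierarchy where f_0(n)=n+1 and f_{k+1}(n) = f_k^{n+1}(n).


f_2(18) = f_1^19(18)
f_1(m) = 2m + 1.
Iterating: f_1^k(n) = 2^k*(n+1) - 1.
f_2(18) = 2^19*(18+1) - 1 = 524288*19 - 1 = 9961471

9961471


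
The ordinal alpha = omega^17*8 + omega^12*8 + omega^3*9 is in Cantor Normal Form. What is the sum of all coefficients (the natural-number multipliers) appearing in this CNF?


CNF: omega^17*8 + omega^12*8 + omega^3*9
Coefficients: 8 + 8 + 9 = 25

25


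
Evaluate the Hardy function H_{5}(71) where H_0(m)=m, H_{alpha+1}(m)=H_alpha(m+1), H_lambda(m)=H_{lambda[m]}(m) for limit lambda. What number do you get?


H_5(71):
For finite ordinals k, H_k(n) = n + k (each successor step adds 1).
H_5(71) = 71 + 5 = 76

76


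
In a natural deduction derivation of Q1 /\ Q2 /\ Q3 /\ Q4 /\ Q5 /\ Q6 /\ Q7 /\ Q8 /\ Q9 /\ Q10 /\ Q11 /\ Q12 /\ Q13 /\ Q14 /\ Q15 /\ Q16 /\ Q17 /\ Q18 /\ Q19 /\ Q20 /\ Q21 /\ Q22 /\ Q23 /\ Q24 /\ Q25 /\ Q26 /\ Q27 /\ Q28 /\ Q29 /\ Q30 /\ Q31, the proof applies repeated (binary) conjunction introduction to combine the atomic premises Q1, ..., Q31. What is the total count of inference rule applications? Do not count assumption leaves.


The target conjunction has 31 conjuncts, i.e. 30 binary /\ connectives.
Each conjunction-intro joins two pieces, so 31 atoms require 31-1 = 30 applications.
Total inference nodes = 30

30


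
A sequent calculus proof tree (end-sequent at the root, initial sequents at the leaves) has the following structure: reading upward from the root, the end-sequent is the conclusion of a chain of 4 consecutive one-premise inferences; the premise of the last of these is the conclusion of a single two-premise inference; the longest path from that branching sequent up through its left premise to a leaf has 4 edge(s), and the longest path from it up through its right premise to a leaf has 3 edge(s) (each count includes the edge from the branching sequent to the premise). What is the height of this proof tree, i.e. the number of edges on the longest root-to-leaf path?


Longest path through the left premise: 4 edges (measured from the branching sequent)
Longest path through the right premise: 3 edges
Height of the subtree rooted at the branching sequent: max(4, 3) = 4
The branching sequent sits 4 edges above the root (the chain of one-premise inferences), so height = 4 + 4 = 8

8


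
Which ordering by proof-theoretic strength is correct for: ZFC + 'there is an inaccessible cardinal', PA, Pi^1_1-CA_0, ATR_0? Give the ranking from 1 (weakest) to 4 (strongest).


Ordering by consistency strength:
1. PA
2. ATR_0
3. Pi^1_1-CA_0
4. ZFC + 'there is an inaccessible cardinal'


ZFC + 'there is an inaccessible cardinal'=4, PA=1, Pi^1_1-CA_0=3, ATR_0=2


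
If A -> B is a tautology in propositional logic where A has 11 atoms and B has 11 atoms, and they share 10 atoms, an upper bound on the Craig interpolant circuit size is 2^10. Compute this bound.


Shared atoms = 10
Craig interpolant size bound = 2^10
= 1024

1024


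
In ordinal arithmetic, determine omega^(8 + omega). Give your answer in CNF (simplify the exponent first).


omega^(8 + omega):
In ordinal addition a term is absorbed by a following term of strictly larger exponent: 0 < 1, so 8 + omega = omega.
omega raised to a CNF ordinal is a single CNF term: Result = omega^omega

omega^omega


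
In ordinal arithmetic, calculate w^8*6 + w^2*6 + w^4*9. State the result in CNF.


Ordinal addition (w^8*6 + w^2*6) + w^4*9:
alpha's leading term has exponent 8 > beta's exponent 4, so it survives.
alpha's tail term has exponent 2 < beta's exponent 4, so it is absorbed by beta.
In ordinal addition, any term followed by a strictly larger-exponent term is absorbed.
Result = w^8*6 + w^4*9

w^8*6 + w^4*9


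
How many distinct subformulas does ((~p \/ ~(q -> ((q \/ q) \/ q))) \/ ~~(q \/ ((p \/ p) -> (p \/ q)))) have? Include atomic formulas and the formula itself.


Formula: ((~p \/ ~(q -> ((q \/ q) \/ q))) \/ ~~(q \/ ((p \/ p) -> (p \/ q))))
Subformulas found:
  1. q
  2. p
  3. ~p
  4. (p \/ p)
  5. (p \/ q)
  6. (q \/ q)
  7. ((q \/ q) \/ q)
  8. ((p \/ p) -> (p \/ q))
  9. (q -> ((q \/ q) \/ q))
  10. ~(q -> ((q \/ q) \/ q))
  11. (q \/ ((p \/ p) -> (p \/ q)))
  12. ~(q \/ ((p \/ p) -> (p \/ q)))
  13. (~p \/ ~(q -> ((q \/ q) \/ q)))
  14. ~~(q \/ ((p \/ p) -> (p \/ q)))
  15. ((~p \/ ~(q -> ((q \/ q) \/ q))) \/ ~~(q \/ ((p \/ p) -> (p \/ q))))
Total distinct subformulas = 15

15


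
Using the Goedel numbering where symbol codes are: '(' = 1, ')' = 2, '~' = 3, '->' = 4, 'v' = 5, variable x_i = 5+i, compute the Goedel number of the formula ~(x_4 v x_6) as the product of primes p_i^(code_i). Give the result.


Formula: ~(x_4 v x_6)
Symbol codes: [3, 1, 9, 5, 11, 2]
Primes: [2, 3, 5, 7, 11, 13]
p_1^3 = 2^3 = 8
p_2^1 = 3^1 = 3
p_3^9 = 5^9 = 1953125
p_4^5 = 7^5 = 16807
p_5^11 = 11^11 = 285311670611
p_6^2 = 13^2 = 169
Product = 37987238386175813109375000

37987238386175813109375000


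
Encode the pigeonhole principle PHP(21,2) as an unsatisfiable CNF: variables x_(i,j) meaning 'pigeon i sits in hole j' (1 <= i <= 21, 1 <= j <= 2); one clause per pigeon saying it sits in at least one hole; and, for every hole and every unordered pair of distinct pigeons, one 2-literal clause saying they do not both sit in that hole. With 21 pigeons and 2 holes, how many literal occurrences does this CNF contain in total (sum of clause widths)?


PHP(21,2): 21 pigeons, 2 holes, 21*2 = 42 variables.
- pigeon clauses: one per pigeon -> 21 clauses of width 2 -> 42 literals
- hole clauses: 2 holes * C(21,2) = 2 * 210 -> 420 clauses of width 2 -> 840 literals
Total literal occurrences = 42 + 840 = 882

882


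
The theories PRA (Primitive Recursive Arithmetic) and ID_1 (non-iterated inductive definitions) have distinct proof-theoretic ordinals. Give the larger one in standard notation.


Proof-theoretic ordinal of PRA (Primitive Recursive Arithmetic): omega^omega
Proof-theoretic ordinal of ID_1 (non-iterated inductive definitions): psi_0(epsilon_{Omega+1})
Comparing: omega^omega < psi_0(epsilon_{Omega+1}).
The larger ordinal is psi_0(epsilon_{Omega+1}) (from ID_1 (non-iterated inductive definitions)).

psi_0(epsilon_{Omega+1})


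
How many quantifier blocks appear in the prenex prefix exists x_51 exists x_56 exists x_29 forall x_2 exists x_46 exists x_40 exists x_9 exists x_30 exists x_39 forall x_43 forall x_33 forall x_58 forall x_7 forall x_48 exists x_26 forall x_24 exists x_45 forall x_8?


Alternations = 7.
Blocks = alternations + 1 = 8

8


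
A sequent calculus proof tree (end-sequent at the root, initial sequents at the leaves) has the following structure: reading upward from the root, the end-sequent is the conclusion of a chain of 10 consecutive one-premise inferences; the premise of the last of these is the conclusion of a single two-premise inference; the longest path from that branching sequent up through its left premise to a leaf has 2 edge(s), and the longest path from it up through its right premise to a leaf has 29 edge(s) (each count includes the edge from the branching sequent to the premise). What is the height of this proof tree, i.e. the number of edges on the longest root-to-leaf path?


Longest path through the left premise: 2 edges (measured from the branching sequent)
Longest path through the right premise: 29 edges
Height of the subtree rooted at the branching sequent: max(2, 29) = 29
The branching sequent sits 10 edges above the root (the chain of one-premise inferences), so height = 29 + 10 = 39

39


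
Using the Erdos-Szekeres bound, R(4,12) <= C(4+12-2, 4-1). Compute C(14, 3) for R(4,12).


R(4,12) <= C(4+12-2, 4-1) = C(14, 3)
C(14, 3) = 14! / (3! * 11!)
= 364

364


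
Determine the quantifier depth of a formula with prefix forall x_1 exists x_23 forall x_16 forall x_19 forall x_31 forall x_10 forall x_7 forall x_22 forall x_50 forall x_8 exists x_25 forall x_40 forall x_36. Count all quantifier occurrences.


Quantifier prefix has 13 quantifier symbols.
Quantifier depth = 13

13


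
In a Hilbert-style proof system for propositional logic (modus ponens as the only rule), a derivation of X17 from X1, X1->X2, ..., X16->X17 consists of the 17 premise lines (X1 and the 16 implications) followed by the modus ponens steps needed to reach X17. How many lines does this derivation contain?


We have 17 premise lines: X1 and 16 implications.
Each implication is detached once by MP, giving 16 MP lines.
17 premise lines + 16 MP lines = 33 total lines.

33


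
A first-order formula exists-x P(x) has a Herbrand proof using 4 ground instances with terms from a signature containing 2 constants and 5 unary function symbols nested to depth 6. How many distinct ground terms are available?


Herbrand terms by depth:
Depth 0: 2 constants
Depth 1: 10 new terms (running total: 12)
Depth 2: 50 new terms (running total: 62)
Depth 3: 250 new terms (running total: 312)
Depth 4: 1250 new terms (running total: 1562)
Depth 5: 6250 new terms (running total: 7812)
Depth 6: 31250 new terms (running total: 39062)
Total distinct ground terms = 39062

39062


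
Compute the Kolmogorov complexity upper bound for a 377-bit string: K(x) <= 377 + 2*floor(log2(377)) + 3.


floor(log2(377)) = 8
2 * 8 = 16
K(x) <= 377 + 16 + 3 = 396

396


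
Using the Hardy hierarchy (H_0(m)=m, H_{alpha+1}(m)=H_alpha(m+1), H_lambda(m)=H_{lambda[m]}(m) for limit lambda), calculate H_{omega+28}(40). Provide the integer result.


H_{omega+28}(40):
Unwind the 28 successor steps: H_{omega+28}(40) = H_omega(40+28) = H_omega(68).
H_omega(m) = H_m(m) = m + m = 2m.
Result = 2 * 68 = 136

136


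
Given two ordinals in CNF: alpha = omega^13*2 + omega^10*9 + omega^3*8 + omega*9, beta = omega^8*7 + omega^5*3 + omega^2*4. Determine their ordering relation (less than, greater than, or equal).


Compare term by term from highest exponent:
alpha = omega^13*2 + omega^10*9 + omega^3*8 + omega*9
beta = omega^8*7 + omega^5*3 + omega^2*4
Term 1: alpha has omega^13*2, beta has omega^8*7
Term 2: alpha has omega^10*9, beta has omega^5*3
Term 3: alpha has omega^3*8, beta has omega^2*4
Term 4: alpha has omega^1*9, beta has omega^0*0
Result: alpha > beta

alpha > beta


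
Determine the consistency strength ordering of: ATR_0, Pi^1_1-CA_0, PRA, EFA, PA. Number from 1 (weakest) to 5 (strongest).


Ordering by consistency strength:
1. EFA
2. PRA
3. PA
4. ATR_0
5. Pi^1_1-CA_0


ATR_0=4, Pi^1_1-CA_0=5, PRA=2, EFA=1, PA=3


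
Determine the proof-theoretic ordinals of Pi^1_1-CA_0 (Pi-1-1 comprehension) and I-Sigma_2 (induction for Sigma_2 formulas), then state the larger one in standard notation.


Proof-theoretic ordinal of Pi^1_1-CA_0 (Pi-1-1 comprehension): psi_0(Omega_omega)
Proof-theoretic ordinal of I-Sigma_2 (induction for Sigma_2 formulas): omega^(omega^omega)
Comparing: omega^(omega^omega) < psi_0(Omega_omega).
The larger ordinal is psi_0(Omega_omega) (from Pi^1_1-CA_0 (Pi-1-1 comprehension)).

psi_0(Omega_omega)


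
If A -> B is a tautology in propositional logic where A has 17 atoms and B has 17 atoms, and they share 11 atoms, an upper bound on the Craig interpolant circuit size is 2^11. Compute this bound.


Shared atoms = 11
Craig interpolant size bound = 2^11
= 2048

2048


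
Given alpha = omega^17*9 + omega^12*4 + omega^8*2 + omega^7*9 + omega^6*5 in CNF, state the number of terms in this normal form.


CNF: omega^17*9 + omega^12*4 + omega^8*2 + omega^7*9 + omega^6*5
Count the summands separated by '+':
  term 1: omega^17*9
  term 2: omega^12*4
  term 3: omega^8*2
  term 4: omega^7*9
  term 5: omega^6*5
Total terms = 5

5


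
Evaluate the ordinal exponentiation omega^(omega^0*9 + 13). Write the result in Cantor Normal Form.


omega^(omega^0*9 + 13):
omega^0 = 1, so the exponent is 9 + 13 = 22 (finite ordinal addition).
Result = omega^22, already a single CNF term.

omega^22


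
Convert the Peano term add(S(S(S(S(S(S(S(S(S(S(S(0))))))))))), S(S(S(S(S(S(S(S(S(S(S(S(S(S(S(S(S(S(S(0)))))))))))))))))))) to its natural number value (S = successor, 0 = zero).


add(S^11(0), S^19(0)):
S^11(0) = 11
S^19(0) = 19
11 + 19 = 30

30


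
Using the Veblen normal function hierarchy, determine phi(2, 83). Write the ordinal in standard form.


phi(2, 83):
phi(2, beta) = zeta_beta (the beta-th zeta number, fixed point of epsilon).
phi(2, 83) = zeta_83

zeta_83


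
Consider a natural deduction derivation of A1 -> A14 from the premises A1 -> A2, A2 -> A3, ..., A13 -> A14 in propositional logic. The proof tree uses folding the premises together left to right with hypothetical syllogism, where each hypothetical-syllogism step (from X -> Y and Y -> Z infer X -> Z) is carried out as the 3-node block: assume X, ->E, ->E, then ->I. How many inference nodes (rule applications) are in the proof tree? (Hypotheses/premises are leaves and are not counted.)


There are 13 premises in the chain. The first HS step combines premises 1 and 2; each further premise needs one more HS step.
So 13 premises require 13 - 1 = 12 hypothetical-syllogism steps.
Each HS step uses 3 inference nodes (->E, ->E, ->I).
12 * 3 = 36 total inference nodes.

36


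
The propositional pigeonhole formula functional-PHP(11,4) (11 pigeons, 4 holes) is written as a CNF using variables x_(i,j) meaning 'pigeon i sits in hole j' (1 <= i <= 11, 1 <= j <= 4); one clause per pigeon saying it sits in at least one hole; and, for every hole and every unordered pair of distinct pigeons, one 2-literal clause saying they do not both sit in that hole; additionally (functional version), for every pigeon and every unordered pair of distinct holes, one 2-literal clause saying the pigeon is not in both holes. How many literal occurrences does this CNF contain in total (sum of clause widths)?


functional-PHP(11,4): 11 pigeons, 4 holes, 11*4 = 44 variables.
- pigeon clauses: one per pigeon -> 11 clauses of width 4 -> 44 literals
- hole clauses: 4 holes * C(11,2) = 4 * 55 -> 220 clauses of width 2 -> 440 literals
- functional clauses: 11 pigeons * C(4,2) = 11 * 6 -> 66 clauses of width 2 -> 132 literals
Total literal occurrences = 44 + 440 + 132 = 616

616


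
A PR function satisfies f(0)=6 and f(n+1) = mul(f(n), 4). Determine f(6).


f(0) = 6
f(1) = mul(f(0), 4) = mul(6, 4) = 24
f(2) = mul(f(1), 4) = mul(24, 4) = 96
f(3) = mul(f(2), 4) = mul(96, 4) = 384
f(4) = mul(f(3), 4) = mul(384, 4) = 1536
f(5) = mul(f(4), 4) = mul(1536, 4) = 6144
f(6) = mul(f(5), 4) = mul(6144, 4) = 24576


24576


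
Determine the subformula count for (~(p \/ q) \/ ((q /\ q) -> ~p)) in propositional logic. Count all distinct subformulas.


Formula: (~(p \/ q) \/ ((q /\ q) -> ~p))
Subformulas found:
  1. q
  2. p
  3. ~p
  4. (p \/ q)
  5. (q /\ q)
  6. ~(p \/ q)
  7. ((q /\ q) -> ~p)
  8. (~(p \/ q) \/ ((q /\ q) -> ~p))
Total distinct subformulas = 8

8


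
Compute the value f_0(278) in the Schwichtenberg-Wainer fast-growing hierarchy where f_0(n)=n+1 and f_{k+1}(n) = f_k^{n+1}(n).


f_0(278) = 278 + 1 = 279

279


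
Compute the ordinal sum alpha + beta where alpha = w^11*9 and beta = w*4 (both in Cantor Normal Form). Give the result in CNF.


Ordinal addition w^11*9 + w*4:
Leading exponent of alpha (11) > leading exponent of beta (1).
Since alpha's term has higher exponent than beta's leading term,
the sum is simply alpha followed by beta.
Result = w^11*9 + w*4

w^11*9 + w*4


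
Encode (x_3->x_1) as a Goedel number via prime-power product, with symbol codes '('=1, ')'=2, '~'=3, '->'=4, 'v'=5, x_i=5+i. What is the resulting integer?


Formula: (x_3->x_1)
Symbol codes: [1, 8, 4, 6, 2]
Primes: [2, 3, 5, 7, 11]
p_1^1 = 2^1 = 2
p_2^8 = 3^8 = 6561
p_3^4 = 5^4 = 625
p_4^6 = 7^6 = 117649
p_5^2 = 11^2 = 121
Product = 116749132211250

116749132211250


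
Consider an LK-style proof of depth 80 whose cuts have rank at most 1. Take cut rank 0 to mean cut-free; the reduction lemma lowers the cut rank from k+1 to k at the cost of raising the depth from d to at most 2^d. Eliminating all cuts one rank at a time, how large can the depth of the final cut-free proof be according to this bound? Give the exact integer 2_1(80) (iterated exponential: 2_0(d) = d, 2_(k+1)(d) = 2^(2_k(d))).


Each rank reduction sends depth d to at most 2^d; cut rank r needs r reductions.
2_0(80) = 80
2_1(80) = 2^80 = 1208925819614629174706176
Cut-free depth bound = 1208925819614629174706176

1208925819614629174706176


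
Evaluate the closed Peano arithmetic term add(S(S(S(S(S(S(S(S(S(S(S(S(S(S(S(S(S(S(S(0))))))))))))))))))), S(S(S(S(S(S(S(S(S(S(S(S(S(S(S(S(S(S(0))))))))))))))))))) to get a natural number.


add(S^19(0), S^18(0)):
S^19(0) = 19
S^18(0) = 18
19 + 18 = 37

37


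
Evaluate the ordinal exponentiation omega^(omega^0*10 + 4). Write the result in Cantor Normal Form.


omega^(omega^0*10 + 4):
omega^0 = 1, so the exponent is 10 + 4 = 14 (finite ordinal addition).
Result = omega^14, already a single CNF term.

omega^14


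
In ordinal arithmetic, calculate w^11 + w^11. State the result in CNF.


Ordinal addition w^11 + w^11:
Both terms have the same exponent 11.
w^e*c + w^e*d = w^e*(c+d).
Result = w^11*(1+1) = w^11*2

w^11*2


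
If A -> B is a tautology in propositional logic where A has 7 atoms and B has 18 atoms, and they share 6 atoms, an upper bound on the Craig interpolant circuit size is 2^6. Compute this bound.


Shared atoms = 6
Craig interpolant size bound = 2^6
= 64

64


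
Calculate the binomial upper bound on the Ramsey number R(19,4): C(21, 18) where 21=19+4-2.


R(19,4) <= C(19+4-2, 19-1) = C(21, 18)
C(21, 18) = 21! / (18! * 3!)
= 1330

1330


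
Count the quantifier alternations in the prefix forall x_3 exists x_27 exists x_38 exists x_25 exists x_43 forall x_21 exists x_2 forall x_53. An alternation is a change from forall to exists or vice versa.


Walk the prefix and count type changes:
  position 1: forall -> exists <-- alternation
  position 2: exists -> exists
  position 3: exists -> exists
  position 4: exists -> exists
  position 5: exists -> forall <-- alternation
  position 6: forall -> exists <-- alternation
  position 7: exists -> forall <-- alternation
Total alternations = 4

4


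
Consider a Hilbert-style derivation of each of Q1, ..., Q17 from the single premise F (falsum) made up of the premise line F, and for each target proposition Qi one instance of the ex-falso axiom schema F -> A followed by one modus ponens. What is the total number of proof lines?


Ex falso, line by line:
- 1 premise line (F)
- 17 targets, each needing 1 axiom instance (F -> Qi) + 1 MP = 2 lines: 2 * 17 = 34
Total = 1 + 34 = 35 lines.

35


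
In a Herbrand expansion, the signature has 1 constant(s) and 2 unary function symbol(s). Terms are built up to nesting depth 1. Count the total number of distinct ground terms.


Herbrand terms by depth:
Depth 0: 1 constants
Depth 1: 2 new terms (running total: 3)
Total distinct ground terms = 3

3


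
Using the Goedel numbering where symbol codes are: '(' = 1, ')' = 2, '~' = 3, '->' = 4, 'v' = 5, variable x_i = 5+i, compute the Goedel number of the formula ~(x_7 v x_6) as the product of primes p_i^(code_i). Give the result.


Formula: ~(x_7 v x_6)
Symbol codes: [3, 1, 12, 5, 11, 2]
Primes: [2, 3, 5, 7, 11, 13]
p_1^3 = 2^3 = 8
p_2^1 = 3^1 = 3
p_3^12 = 5^12 = 244140625
p_4^5 = 7^5 = 16807
p_5^11 = 11^11 = 285311670611
p_6^2 = 13^2 = 169
Product = 4748404798271976638671875000

4748404798271976638671875000


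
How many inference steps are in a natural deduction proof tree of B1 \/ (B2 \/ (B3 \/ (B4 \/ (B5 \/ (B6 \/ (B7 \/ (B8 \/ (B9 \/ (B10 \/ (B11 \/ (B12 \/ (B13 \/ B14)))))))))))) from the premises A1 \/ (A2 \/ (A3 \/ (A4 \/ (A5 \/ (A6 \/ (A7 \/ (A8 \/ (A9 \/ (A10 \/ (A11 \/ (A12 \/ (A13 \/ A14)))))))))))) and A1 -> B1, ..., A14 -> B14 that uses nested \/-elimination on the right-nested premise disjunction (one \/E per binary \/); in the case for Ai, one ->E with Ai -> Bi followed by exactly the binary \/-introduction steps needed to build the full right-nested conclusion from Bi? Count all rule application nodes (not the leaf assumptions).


Constructive dilemma with 14 branches, all disjunctions right-nested:
- \/E: the premise has 13 binary \/, each eliminated once: 13 nodes.
- ->E: one per case (Ai with Ai -> Bi gives Bi): 14 nodes.
- \/I: in case i < n, Bi needs 1 step to form Bi \/ (B(i+1) \/ ...) and then i-1 steps to prepend B(i-1), ..., B1, i.e. i steps; in case i = n, B14 needs 13 prepend steps.
  \/I total = (1 + 2 + ... + 13) + 13 = 91 + 13 = 104 nodes.
Total = 13 + 14 + 104 = 131

131


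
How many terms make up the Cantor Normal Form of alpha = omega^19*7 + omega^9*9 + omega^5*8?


CNF: omega^19*7 + omega^9*9 + omega^5*8
Count the summands separated by '+':
  term 1: omega^19*7
  term 2: omega^9*9
  term 3: omega^5*8
Total terms = 3

3


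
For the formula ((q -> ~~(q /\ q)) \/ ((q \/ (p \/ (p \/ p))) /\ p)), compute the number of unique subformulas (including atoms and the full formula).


Formula: ((q -> ~~(q /\ q)) \/ ((q \/ (p \/ (p \/ p))) /\ p))
Subformulas found:
  1. q
  2. p
  3. (p \/ p)
  4. (q /\ q)
  5. ~(q /\ q)
  6. ~~(q /\ q)
  7. (p \/ (p \/ p))
  8. (q -> ~~(q /\ q))
  9. (q \/ (p \/ (p \/ p)))
  10. ((q \/ (p \/ (p \/ p))) /\ p)
  11. ((q -> ~~(q /\ q)) \/ ((q \/ (p \/ (p \/ p))) /\ p))
Total distinct subformulas = 11

11


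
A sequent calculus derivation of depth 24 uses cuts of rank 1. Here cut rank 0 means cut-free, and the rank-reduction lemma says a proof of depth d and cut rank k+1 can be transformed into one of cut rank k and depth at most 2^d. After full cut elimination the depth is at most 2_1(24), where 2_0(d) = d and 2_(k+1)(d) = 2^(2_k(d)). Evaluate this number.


Each rank reduction sends depth d to at most 2^d; cut rank r needs r reductions.
2_0(24) = 24
2_1(24) = 2^24 = 16777216
Cut-free depth bound = 16777216

16777216


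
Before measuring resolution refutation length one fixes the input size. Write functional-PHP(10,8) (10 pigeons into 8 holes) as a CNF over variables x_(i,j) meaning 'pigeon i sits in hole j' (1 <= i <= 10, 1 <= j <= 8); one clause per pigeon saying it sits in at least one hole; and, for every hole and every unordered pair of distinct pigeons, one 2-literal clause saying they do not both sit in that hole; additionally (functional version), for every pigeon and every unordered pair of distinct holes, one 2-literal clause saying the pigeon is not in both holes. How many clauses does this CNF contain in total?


functional-PHP(10,8): 10 pigeons, 8 holes, 10*8 = 80 variables.
- pigeon clauses: one per pigeon -> 10 clauses
- hole clauses: 8 holes * C(10,2) = 8 * 45 -> 360 clauses
- functional clauses: 10 pigeons * C(8,2) = 10 * 28 -> 280 clauses
Total clauses = 10 + 360 + 280 = 650

650


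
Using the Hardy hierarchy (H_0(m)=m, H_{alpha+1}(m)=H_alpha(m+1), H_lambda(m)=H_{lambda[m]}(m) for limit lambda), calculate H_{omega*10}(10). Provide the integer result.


H_{omega*10}(10):
For the Hardy hierarchy, H_{omega*k}(n) = 2^k * n.
2^10 = 1024.
1024 * 10 = 10240

10240


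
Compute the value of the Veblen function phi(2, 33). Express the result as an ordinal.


phi(2, 33):
phi(2, beta) = zeta_beta (the beta-th zeta number, fixed point of epsilon).
phi(2, 33) = zeta_33

zeta_33


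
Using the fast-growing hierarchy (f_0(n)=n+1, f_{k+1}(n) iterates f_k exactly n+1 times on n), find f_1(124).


f_1(124) = f_0^125(124)
f_0 adds 1 each time, applied 125 times.
f_1(124) = 124 + 125 = 249

249


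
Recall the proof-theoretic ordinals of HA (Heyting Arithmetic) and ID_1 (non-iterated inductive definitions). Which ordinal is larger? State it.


Proof-theoretic ordinal of HA (Heyting Arithmetic): epsilon_0
Proof-theoretic ordinal of ID_1 (non-iterated inductive definitions): psi_0(epsilon_{Omega+1})
Comparing: epsilon_0 < psi_0(epsilon_{Omega+1}).
The larger ordinal is psi_0(epsilon_{Omega+1}) (from ID_1 (non-iterated inductive definitions)).

psi_0(epsilon_{Omega+1})


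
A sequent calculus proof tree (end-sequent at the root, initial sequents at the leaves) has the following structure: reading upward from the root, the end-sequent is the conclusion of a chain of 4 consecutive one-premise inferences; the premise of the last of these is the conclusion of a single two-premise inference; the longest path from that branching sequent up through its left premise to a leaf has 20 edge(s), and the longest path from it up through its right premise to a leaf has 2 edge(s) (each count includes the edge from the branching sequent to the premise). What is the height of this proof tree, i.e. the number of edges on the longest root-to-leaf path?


Longest path through the left premise: 20 edges (measured from the branching sequent)
Longest path through the right premise: 2 edges
Height of the subtree rooted at the branching sequent: max(20, 2) = 20
The branching sequent sits 4 edges above the root (the chain of one-premise inferences), so height = 20 + 4 = 24

24


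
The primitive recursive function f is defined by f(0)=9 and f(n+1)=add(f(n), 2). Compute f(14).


f(0) = 9
f(1) = add(f(0), 2) = add(9, 2) = 11
f(2) = add(f(1), 2) = add(11, 2) = 13
f(3) = add(f(2), 2) = add(13, 2) = 15
f(4) = add(f(3), 2) = add(15, 2) = 17
f(5) = add(f(4), 2) = add(17, 2) = 19
f(6) = add(f(5), 2) = add(19, 2) = 21
f(7) = add(f(6), 2) = add(21, 2) = 23
f(8) = add(f(7), 2) = add(23, 2) = 25
f(9) = add(f(8), 2) = add(25, 2) = 27
f(10) = add(f(9), 2) = add(27, 2) = 29
f(11) = add(f(10), 2) = add(29, 2) = 31
f(12) = add(f(11), 2) = add(31, 2) = 33
f(13) = add(f(12), 2) = add(33, 2) = 35
f(14) = add(f(13), 2) = add(35, 2) = 37


37


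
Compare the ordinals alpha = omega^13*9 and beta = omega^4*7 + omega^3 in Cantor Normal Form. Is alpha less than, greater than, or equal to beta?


Compare term by term from highest exponent:
alpha = omega^13*9
beta = omega^4*7 + omega^3
Term 1: alpha has omega^13*9, beta has omega^4*7
Term 2: alpha has omega^0*0, beta has omega^3*1
Result: alpha > beta

alpha > beta


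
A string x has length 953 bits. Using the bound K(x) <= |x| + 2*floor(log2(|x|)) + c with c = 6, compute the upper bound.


floor(log2(953)) = 9
2 * 9 = 18
K(x) <= 953 + 18 + 6 = 977

977


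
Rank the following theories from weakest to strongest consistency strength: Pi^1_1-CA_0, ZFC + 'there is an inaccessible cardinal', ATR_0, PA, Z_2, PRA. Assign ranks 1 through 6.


Ordering by consistency strength:
1. PRA
2. PA
3. ATR_0
4. Pi^1_1-CA_0
5. Z_2
6. ZFC + 'there is an inaccessible cardinal'


Pi^1_1-CA_0=4, ZFC + 'there is an inaccessible cardinal'=6, ATR_0=3, PA=2, Z_2=5, PRA=1


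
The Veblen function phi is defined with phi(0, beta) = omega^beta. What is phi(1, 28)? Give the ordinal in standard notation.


phi(1, 28):
phi(1, beta) = epsilon_beta (the beta-th epsilon number).
phi(1, 28) = epsilon_28

epsilon_28


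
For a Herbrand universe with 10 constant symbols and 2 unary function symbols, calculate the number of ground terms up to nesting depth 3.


Herbrand terms by depth:
Depth 0: 10 constants
Depth 1: 20 new terms (running total: 30)
Depth 2: 40 new terms (running total: 70)
Depth 3: 80 new terms (running total: 150)
Total distinct ground terms = 150

150


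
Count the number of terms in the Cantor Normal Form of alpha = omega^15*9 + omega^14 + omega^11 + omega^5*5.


CNF: omega^15*9 + omega^14 + omega^11 + omega^5*5
Count the summands separated by '+':
  term 1: omega^15*9
  term 2: omega^14
  term 3: omega^11
  term 4: omega^5*5
Total terms = 4

4


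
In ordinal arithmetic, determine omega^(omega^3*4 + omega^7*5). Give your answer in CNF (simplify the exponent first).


omega^(omega^3*4 + omega^7*5):
In ordinal addition a term is absorbed by a following term of strictly larger exponent: 3 < 7, so omega^3*4 + omega^7*5 = omega^7*5.
omega raised to a CNF ordinal is a single CNF term: Result = omega^(omega^7*5)

omega^(omega^7*5)


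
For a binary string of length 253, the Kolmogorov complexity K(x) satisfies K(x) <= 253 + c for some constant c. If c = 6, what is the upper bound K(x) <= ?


K(x) <= |x| + c = 253 + 6 = 259

259


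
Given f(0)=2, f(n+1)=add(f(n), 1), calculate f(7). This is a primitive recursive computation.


f(0) = 2
f(1) = add(f(0), 1) = add(2, 1) = 3
f(2) = add(f(1), 1) = add(3, 1) = 4
f(3) = add(f(2), 1) = add(4, 1) = 5
f(4) = add(f(3), 1) = add(5, 1) = 6
f(5) = add(f(4), 1) = add(6, 1) = 7
f(6) = add(f(5), 1) = add(7, 1) = 8
f(7) = add(f(6), 1) = add(8, 1) = 9


9


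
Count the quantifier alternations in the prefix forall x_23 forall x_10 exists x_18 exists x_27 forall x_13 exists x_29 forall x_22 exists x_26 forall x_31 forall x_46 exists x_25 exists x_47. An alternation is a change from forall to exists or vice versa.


Walk the prefix and count type changes:
  position 1: forall -> forall
  position 2: forall -> exists <-- alternation
  position 3: exists -> exists
  position 4: exists -> forall <-- alternation
  position 5: forall -> exists <-- alternation
  position 6: exists -> forall <-- alternation
  position 7: forall -> exists <-- alternation
  position 8: exists -> forall <-- alternation
  position 9: forall -> forall
  position 10: forall -> exists <-- alternation
  position 11: exists -> exists
Total alternations = 7

7


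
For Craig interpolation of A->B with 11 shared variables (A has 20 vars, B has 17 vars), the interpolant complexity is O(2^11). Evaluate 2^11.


Shared atoms = 11
Craig interpolant size bound = 2^11
= 2048

2048


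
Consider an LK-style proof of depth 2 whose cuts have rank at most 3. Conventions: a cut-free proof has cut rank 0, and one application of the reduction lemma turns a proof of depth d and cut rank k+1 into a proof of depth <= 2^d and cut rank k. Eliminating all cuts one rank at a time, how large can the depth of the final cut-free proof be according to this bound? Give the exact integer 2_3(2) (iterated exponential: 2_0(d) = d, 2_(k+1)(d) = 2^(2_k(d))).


Each rank reduction sends depth d to at most 2^d; cut rank r needs r reductions.
2_0(2) = 2
2_1(2) = 2^2 = 4
2_2(2) = 2^4 = 16
2_3(2) = 2^16 = 65536
Cut-free depth bound = 65536

65536


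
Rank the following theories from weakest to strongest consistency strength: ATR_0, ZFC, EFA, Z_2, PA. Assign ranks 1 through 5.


Ordering by consistency strength:
1. EFA
2. PA
3. ATR_0
4. Z_2
5. ZFC


ATR_0=3, ZFC=5, EFA=1, Z_2=4, PA=2


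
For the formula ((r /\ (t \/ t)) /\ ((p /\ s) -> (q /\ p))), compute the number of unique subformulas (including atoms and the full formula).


Formula: ((r /\ (t \/ t)) /\ ((p /\ s) -> (q /\ p)))
Subformulas found:
  1. q
  2. s
  3. r
  4. t
  5. p
  6. (p /\ s)
  7. (q /\ p)
  8. (t \/ t)
  9. (r /\ (t \/ t))
  10. ((p /\ s) -> (q /\ p))
  11. ((r /\ (t \/ t)) /\ ((p /\ s) -> (q /\ p)))
Total distinct subformulas = 11

11


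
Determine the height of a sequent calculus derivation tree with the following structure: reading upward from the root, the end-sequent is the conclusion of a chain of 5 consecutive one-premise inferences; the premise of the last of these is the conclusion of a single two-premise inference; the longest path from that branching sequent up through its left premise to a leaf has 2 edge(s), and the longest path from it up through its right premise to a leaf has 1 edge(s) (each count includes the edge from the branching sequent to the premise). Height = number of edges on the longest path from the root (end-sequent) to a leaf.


Longest path through the left premise: 2 edges (measured from the branching sequent)
Longest path through the right premise: 1 edges
Height of the subtree rooted at the branching sequent: max(2, 1) = 2
The branching sequent sits 5 edges above the root (the chain of one-premise inferences), so height = 2 + 5 = 7

7


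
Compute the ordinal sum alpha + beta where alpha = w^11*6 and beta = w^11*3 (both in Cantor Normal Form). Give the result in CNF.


Ordinal addition w^11*6 + w^11*3:
Both terms have the same exponent 11.
w^e*c + w^e*d = w^e*(c+d).
Result = w^11*(6+3) = w^11*9

w^11*9


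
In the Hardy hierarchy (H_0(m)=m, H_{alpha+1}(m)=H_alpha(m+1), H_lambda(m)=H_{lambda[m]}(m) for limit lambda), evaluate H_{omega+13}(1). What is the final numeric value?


H_{omega+13}(1):
Unwind the 13 successor steps: H_{omega+13}(1) = H_omega(1+13) = H_omega(14).
H_omega(m) = H_m(m) = m + m = 2m.
Result = 2 * 14 = 28

28


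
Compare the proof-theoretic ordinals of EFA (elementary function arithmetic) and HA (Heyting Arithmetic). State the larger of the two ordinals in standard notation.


Proof-theoretic ordinal of EFA (elementary function arithmetic): omega^3
Proof-theoretic ordinal of HA (Heyting Arithmetic): epsilon_0
Comparing: omega^3 < epsilon_0.
The larger ordinal is epsilon_0 (from HA (Heyting Arithmetic)).

epsilon_0


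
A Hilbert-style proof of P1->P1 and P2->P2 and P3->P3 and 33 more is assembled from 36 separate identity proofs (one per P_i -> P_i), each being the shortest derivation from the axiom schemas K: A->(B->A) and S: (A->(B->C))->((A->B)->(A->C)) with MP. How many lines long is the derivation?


The shortest proof of A->A from K and S in the Hilbert calculus has exactly 5 lines:
(1) K instance A->((A->A)->A), (2) S instance, (3) MP on 1,2, (4) K instance A->(A->A), (5) MP on 3,4.
For 36 independent identities: 36 * 5 = 180 lines total.

180


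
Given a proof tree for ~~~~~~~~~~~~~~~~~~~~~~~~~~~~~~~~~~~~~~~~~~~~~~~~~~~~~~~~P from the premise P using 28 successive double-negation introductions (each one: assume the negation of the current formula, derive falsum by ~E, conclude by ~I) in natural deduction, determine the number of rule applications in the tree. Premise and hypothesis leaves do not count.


Each double-negation introduction (from C infer ~~C) uses 2 inference nodes: one ~E (C and ~C give falsum) and one ~I (discharge ~C).
28 double negations = 28 * 2 = 56 inference nodes.

56
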